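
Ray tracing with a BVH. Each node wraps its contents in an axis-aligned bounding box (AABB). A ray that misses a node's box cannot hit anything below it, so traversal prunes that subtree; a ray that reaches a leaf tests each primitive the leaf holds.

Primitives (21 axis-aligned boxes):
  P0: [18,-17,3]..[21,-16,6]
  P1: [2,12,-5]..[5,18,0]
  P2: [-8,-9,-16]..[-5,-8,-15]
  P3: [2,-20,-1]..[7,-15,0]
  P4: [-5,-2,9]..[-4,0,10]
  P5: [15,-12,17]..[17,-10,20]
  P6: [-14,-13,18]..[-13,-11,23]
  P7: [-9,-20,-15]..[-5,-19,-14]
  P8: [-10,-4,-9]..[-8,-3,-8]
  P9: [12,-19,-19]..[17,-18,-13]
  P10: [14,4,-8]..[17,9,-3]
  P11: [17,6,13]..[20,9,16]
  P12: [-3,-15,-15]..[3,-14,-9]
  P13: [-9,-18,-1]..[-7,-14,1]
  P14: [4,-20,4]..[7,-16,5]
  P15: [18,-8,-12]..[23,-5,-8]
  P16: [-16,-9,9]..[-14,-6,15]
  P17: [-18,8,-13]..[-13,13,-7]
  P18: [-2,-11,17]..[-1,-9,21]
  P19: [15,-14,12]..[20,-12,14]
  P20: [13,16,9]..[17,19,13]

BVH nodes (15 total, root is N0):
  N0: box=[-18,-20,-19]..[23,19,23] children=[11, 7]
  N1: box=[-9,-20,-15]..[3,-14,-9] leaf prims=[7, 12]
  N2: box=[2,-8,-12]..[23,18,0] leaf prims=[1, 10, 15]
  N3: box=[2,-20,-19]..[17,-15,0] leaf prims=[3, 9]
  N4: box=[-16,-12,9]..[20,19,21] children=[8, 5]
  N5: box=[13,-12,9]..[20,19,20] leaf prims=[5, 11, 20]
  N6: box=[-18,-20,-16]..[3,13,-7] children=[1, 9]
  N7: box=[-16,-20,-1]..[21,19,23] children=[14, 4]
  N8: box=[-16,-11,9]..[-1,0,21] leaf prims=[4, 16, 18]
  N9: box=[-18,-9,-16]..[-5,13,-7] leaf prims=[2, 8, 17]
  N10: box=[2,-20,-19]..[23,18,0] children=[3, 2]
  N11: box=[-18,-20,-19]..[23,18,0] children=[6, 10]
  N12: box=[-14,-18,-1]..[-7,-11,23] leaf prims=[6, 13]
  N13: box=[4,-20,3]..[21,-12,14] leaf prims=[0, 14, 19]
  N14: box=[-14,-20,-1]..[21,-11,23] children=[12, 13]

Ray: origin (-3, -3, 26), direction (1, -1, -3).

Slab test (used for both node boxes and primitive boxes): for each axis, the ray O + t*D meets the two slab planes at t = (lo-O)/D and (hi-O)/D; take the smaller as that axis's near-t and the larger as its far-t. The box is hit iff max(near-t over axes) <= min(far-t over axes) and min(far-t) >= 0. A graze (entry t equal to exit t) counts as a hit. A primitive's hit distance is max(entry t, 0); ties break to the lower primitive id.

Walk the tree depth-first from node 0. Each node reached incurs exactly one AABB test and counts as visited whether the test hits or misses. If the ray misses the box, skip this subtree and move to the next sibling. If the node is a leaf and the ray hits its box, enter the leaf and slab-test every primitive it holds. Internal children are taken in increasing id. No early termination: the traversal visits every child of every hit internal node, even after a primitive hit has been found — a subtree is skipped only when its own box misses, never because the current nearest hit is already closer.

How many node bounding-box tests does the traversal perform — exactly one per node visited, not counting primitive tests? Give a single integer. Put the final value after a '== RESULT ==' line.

Walk:
N0 x:[-15,26] y:[-22,17] z:[1,15] -> hit [1,15], descend [7, 11]
  N7 x:[-13,24] y:[-22,17] z:[1,9] -> hit [1,9], descend [4, 14]
    N4 x:[-13,23] y:[-22,9] z:[5/3,17/3] -> hit [5/3,17/3], descend [5, 8]
      N5 x:[16,23] y:[-22,9] z:[2,17/3] -> miss, prune
      N8 x:[-13,2] y:[-3,8] z:[5/3,17/3] -> hit [5/3,2] leaf, test {P4(miss), P16(miss), P18(miss)}
    N14 x:[-11,24] y:[8,17] z:[1,9] -> hit [8,9], descend [12, 13]
      N12 x:[-11,-4] y:[8,15] z:[1,9] -> miss, prune
      N13 x:[7,24] y:[9,17] z:[4,23/3] -> miss, prune
  N11 x:[-15,26] y:[-21,17] z:[26/3,15] -> hit [26/3,15], descend [6, 10]
    N6 x:[-15,6] y:[-16,17] z:[11,14] -> miss, prune
    N10 x:[5,26] y:[-21,17] z:[26/3,15] -> hit [26/3,15], descend [2, 3]
      N2 x:[5,26] y:[-21,5] z:[26/3,38/3] -> miss, prune
      N3 x:[5,20] y:[12,17] z:[26/3,15] -> hit [12,15] leaf, test {P3(miss), P9@t=15}

Summary -> nodes [0, 7, 4, 5, 8, 14, 12, 13, 11, 6, 10, 2, 3]; box-tests=13; leaf-entries=2; first=P9

== RESULT ==
13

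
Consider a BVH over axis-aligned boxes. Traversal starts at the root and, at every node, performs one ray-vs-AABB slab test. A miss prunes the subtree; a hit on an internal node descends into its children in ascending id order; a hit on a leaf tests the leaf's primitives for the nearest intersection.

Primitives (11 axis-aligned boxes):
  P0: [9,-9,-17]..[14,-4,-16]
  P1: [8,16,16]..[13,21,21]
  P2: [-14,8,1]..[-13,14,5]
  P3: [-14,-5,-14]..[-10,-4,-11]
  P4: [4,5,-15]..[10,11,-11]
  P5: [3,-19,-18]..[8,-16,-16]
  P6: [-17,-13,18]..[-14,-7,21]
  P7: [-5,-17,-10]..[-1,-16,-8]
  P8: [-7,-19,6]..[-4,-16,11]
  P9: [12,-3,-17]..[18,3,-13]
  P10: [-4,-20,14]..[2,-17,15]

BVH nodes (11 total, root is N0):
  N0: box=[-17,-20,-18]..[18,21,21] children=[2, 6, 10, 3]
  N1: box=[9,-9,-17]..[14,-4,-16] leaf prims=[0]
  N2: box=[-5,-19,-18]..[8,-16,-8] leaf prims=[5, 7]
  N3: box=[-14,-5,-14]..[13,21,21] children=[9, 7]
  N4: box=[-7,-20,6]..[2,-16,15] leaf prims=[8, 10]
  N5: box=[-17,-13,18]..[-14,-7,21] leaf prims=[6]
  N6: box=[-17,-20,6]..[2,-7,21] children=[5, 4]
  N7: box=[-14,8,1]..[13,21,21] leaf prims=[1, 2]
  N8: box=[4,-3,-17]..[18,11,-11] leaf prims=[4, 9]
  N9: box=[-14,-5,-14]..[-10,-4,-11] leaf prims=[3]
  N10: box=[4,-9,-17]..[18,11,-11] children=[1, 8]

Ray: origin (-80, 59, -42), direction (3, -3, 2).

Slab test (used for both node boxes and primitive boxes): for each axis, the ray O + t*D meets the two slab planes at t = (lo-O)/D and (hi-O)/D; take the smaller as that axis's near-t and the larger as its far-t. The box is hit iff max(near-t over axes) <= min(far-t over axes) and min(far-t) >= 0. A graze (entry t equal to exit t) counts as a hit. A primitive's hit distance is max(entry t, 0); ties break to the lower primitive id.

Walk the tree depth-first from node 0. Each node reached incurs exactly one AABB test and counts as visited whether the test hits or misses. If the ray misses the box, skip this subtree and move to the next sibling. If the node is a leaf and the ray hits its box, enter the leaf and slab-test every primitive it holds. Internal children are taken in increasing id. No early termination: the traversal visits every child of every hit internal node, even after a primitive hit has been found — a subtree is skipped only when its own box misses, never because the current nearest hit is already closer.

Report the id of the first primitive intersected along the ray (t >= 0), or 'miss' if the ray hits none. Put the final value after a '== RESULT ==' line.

Walk:
N0 x:[21,98/3] y:[38/3,79/3] z:[12,63/2] -> hit [21,79/3], descend [2, 3, 6, 10]
  N2 x:[25,88/3] y:[25,26] z:[12,17] -> miss, prune
  N3 x:[22,31] y:[38/3,64/3] z:[14,63/2] -> miss, prune
  N6 x:[21,82/3] y:[22,79/3] z:[24,63/2] -> hit [24,79/3], descend [4, 5]
    N4 x:[73/3,82/3] y:[25,79/3] z:[24,57/2] -> hit [25,79/3] leaf, test {P8@t=25, P10(miss)}
    N5 x:[21,22] y:[22,24] z:[30,63/2] -> miss, prune
  N10 x:[28,98/3] y:[16,68/3] z:[25/2,31/2] -> miss, prune

7 AABB tests over nodes [0, 2, 3, 6, 4, 5, 10]; 1 leaf entered; closest P8.

== RESULT ==
8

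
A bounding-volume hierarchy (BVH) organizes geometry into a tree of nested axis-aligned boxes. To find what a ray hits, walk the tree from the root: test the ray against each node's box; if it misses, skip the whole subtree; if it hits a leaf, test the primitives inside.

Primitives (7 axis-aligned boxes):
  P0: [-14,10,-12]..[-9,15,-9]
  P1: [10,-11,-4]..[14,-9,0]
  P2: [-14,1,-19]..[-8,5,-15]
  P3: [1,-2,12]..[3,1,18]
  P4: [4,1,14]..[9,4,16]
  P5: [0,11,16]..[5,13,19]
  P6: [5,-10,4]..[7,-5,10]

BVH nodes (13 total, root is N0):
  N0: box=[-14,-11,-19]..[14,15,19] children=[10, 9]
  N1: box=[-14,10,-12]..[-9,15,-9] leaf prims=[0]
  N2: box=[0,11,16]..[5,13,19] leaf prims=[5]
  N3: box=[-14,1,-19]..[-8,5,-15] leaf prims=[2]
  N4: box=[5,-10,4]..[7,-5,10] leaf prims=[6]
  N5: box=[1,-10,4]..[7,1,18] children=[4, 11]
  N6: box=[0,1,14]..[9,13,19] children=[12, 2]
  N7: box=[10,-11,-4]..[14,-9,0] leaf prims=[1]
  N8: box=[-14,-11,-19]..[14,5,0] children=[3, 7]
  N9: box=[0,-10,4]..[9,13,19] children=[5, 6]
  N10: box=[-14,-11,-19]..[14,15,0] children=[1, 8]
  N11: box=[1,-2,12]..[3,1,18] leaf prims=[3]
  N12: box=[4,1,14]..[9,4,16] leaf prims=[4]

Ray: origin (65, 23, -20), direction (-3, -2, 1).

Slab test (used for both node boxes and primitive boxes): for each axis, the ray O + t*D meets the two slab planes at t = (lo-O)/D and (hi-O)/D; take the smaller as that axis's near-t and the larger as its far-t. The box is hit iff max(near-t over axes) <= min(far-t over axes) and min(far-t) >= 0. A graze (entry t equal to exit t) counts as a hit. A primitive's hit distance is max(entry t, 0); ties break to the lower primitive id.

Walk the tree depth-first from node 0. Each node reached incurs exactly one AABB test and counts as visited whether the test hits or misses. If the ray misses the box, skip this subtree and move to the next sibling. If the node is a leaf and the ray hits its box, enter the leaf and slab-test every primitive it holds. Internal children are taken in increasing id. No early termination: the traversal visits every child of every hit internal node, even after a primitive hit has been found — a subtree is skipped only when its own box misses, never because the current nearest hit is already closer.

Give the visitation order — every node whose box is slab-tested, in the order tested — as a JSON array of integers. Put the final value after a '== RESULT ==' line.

Walk:
N0 x:[17,79/3] y:[4,17] z:[1,39] -> hit [17,17], descend [9, 10]
  N9 x:[56/3,65/3] y:[5,33/2] z:[24,39] -> miss, prune
  N10 x:[17,79/3] y:[4,17] z:[1,20] -> hit [17,17], descend [1, 8]
    N1 x:[74/3,79/3] y:[4,13/2] z:[8,11] -> miss, prune
    N8 x:[17,79/3] y:[9,17] z:[1,20] -> hit [17,17], descend [3, 7]
      N3 x:[73/3,79/3] y:[9,11] z:[1,5] -> miss, prune
      N7 x:[17,55/3] y:[16,17] z:[16,20] -> hit [17,17] leaf, test {P1@t=17}

order=[0, 9, 10, 1, 8, 3, 7]  |boxes|=7  |leaves|=1  hit=P1

== RESULT ==
[0, 9, 10, 1, 8, 3, 7]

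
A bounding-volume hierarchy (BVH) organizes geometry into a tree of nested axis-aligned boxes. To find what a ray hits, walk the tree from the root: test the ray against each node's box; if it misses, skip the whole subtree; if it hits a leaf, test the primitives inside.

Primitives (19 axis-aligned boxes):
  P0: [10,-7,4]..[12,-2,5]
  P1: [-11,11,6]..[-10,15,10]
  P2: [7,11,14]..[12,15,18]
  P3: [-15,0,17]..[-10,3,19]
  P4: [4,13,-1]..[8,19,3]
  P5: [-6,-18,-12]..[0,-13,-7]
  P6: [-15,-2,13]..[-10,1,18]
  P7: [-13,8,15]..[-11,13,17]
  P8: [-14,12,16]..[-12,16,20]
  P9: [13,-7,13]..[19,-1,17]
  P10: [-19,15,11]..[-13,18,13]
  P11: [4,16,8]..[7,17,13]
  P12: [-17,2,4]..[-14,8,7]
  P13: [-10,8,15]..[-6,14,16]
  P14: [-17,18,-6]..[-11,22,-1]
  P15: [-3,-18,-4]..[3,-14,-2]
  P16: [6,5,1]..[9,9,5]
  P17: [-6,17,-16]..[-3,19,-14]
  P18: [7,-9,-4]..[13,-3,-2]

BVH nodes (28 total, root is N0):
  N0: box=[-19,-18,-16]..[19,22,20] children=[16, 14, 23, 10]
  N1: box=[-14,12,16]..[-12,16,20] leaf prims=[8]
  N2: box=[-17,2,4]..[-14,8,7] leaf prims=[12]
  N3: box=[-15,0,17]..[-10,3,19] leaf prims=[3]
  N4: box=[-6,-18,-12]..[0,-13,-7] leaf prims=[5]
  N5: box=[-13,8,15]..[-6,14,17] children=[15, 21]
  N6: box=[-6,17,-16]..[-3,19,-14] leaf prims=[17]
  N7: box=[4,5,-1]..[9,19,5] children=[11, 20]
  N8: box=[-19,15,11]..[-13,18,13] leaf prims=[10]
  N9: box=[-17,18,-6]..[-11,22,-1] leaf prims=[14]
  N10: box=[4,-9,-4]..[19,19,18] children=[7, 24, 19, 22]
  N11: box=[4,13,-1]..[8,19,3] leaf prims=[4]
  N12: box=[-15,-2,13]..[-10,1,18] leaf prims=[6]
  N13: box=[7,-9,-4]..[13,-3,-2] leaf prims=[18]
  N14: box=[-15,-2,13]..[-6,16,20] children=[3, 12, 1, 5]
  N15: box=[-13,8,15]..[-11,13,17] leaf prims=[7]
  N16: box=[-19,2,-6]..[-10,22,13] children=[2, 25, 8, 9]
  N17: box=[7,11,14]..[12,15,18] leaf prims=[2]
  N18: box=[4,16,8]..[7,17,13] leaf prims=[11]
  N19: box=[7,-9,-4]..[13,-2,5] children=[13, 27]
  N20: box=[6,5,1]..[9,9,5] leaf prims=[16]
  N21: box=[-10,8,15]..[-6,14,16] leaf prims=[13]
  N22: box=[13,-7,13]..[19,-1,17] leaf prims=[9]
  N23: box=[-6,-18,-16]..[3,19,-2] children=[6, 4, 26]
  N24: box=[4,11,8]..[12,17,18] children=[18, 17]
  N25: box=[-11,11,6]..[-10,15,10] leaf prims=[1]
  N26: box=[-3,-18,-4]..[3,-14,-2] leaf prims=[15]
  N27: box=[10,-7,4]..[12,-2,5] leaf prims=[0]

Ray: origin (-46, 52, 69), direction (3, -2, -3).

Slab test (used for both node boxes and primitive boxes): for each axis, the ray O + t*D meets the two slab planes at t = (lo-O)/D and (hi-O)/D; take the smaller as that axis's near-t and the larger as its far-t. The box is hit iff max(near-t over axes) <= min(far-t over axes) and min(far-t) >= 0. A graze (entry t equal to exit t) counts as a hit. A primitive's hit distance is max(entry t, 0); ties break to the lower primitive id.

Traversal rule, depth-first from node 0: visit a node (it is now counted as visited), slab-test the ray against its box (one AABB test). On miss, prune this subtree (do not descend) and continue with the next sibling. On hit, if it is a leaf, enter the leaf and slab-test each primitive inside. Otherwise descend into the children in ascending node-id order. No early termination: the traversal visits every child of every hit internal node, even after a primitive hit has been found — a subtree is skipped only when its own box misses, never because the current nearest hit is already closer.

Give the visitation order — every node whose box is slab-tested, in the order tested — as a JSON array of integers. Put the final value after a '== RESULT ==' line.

Walk:
N0 x:[9,65/3] y:[15,35] z:[49/3,85/3] -> hit [49/3,65/3], descend [10, 14, 16, 23]
  N10 x:[50/3,65/3] y:[33/2,61/2] z:[17,73/3] -> hit [17,65/3], descend [7, 19, 22, 24]
    N7 x:[50/3,55/3] y:[33/2,47/2] z:[64/3,70/3] -> miss, prune
    N19 x:[53/3,59/3] y:[27,61/2] z:[64/3,73/3] -> miss, prune
    N22 x:[59/3,65/3] y:[53/2,59/2] z:[52/3,56/3] -> miss, prune
    N24 x:[50/3,58/3] y:[35/2,41/2] z:[17,61/3] -> hit [35/2,58/3], descend [17, 18]
      N17 x:[53/3,58/3] y:[37/2,41/2] z:[17,55/3] -> miss, prune
      N18 x:[50/3,53/3] y:[35/2,18] z:[56/3,61/3] -> miss, prune
  N14 x:[31/3,40/3] y:[18,27] z:[49/3,56/3] -> miss, prune
  N16 x:[9,12] y:[15,25] z:[56/3,25] -> miss, prune
  N23 x:[40/3,49/3] y:[33/2,35] z:[71/3,85/3] -> miss, prune

Visited [0, 10, 7, 19, 22, 24, 17, 18, 14, 16, 23]. Tests: 11 box, 0 leaf. Nearest: miss.

== RESULT ==
[0, 10, 7, 19, 22, 24, 17, 18, 14, 16, 23]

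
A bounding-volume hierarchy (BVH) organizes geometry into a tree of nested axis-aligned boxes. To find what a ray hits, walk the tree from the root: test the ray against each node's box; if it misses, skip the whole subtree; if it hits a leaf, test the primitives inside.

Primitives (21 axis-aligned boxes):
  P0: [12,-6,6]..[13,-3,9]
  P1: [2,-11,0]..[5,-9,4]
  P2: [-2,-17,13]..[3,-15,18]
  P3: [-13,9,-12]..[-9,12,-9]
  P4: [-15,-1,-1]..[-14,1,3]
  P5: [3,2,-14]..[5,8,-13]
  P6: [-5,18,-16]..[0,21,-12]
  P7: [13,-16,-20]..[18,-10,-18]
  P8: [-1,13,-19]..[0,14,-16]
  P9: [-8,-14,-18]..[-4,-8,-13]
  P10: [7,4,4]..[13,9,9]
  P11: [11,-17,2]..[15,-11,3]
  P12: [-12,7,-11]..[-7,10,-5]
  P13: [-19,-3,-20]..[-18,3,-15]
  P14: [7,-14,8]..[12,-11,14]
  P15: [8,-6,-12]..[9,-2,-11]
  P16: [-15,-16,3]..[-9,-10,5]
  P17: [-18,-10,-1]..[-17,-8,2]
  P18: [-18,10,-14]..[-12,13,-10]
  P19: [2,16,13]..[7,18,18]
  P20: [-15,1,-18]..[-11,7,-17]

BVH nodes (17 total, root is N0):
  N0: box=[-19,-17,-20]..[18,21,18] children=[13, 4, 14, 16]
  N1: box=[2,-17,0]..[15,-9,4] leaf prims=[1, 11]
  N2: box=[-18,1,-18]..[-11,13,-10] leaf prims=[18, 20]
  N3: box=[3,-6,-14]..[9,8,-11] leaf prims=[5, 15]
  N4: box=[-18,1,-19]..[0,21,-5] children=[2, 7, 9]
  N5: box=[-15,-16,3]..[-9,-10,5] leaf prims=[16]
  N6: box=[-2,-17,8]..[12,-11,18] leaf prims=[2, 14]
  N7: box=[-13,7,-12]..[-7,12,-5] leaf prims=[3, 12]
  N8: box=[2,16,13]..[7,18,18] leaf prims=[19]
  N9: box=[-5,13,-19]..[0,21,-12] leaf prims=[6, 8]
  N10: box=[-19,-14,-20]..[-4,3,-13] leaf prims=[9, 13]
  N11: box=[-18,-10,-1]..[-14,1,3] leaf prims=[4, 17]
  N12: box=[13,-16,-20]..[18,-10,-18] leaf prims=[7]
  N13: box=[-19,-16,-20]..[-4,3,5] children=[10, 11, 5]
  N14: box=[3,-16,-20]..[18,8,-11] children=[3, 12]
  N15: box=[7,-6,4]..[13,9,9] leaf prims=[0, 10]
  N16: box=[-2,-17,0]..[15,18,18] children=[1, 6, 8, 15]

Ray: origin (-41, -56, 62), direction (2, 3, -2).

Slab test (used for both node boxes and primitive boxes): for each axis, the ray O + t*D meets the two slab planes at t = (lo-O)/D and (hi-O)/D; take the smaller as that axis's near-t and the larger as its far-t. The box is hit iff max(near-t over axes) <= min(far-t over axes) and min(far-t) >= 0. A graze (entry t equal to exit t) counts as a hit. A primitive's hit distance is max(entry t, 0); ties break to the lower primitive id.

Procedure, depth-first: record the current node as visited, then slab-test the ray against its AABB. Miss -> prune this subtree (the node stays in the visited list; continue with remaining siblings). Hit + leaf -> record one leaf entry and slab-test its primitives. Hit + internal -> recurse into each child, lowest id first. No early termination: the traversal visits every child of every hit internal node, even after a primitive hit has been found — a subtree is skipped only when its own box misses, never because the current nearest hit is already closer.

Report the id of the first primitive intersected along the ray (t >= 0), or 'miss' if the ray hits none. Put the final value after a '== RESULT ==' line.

Traverse from the root:
N0 x:[11,59/2] y:[13,77/3] z:[22,41] -> hit [22,77/3], descend [4, 13, 14, 16]
  N4 x:[23/2,41/2] y:[19,77/3] z:[67/2,81/2] -> miss, prune
  N13 x:[11,37/2] y:[40/3,59/3] z:[57/2,41] -> miss, prune
  N14 x:[22,59/2] y:[40/3,64/3] z:[73/2,41] -> miss, prune
  N16 x:[39/2,28] y:[13,74/3] z:[22,31] -> hit [22,74/3], descend [1, 6, 8, 15]
    N1 x:[43/2,28] y:[13,47/3] z:[29,31] -> miss, prune
    N6 x:[39/2,53/2] y:[13,15] z:[22,27] -> miss, prune
    N8 x:[43/2,24] y:[24,74/3] z:[22,49/2] -> hit [24,24] leaf, test {P19@t=24}
    N15 x:[24,27] y:[50/3,65/3] z:[53/2,29] -> miss, prune

order=[0, 4, 13, 14, 16, 1, 6, 8, 15]  |boxes|=9  |leaves|=1  hit=P19

== RESULT ==
19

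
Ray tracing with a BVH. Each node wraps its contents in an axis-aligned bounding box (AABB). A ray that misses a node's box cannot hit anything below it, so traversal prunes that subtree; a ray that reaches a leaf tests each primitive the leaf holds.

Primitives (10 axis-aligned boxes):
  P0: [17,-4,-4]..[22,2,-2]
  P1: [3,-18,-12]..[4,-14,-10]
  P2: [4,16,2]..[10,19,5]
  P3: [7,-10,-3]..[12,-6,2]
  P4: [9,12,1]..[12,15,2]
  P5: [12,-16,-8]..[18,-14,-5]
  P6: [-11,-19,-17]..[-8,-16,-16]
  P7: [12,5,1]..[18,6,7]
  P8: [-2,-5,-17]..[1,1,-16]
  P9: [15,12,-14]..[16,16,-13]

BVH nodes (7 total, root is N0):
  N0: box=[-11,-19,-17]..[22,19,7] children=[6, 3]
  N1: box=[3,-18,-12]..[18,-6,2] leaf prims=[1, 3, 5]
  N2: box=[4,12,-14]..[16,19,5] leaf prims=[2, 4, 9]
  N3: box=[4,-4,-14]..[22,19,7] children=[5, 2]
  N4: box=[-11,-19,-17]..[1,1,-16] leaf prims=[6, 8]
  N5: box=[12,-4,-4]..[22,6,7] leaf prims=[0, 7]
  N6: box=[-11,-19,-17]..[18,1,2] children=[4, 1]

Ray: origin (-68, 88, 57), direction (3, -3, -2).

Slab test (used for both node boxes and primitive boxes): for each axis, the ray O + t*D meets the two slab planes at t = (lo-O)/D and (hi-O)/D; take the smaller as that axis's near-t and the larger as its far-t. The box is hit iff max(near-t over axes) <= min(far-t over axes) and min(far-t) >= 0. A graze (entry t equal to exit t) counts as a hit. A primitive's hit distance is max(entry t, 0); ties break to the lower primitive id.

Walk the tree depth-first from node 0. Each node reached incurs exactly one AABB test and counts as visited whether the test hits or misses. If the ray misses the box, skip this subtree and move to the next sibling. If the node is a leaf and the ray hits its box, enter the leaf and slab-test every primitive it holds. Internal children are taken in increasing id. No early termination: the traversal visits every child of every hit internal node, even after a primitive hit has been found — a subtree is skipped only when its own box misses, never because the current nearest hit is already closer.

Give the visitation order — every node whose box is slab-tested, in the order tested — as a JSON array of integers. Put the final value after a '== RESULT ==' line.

Walk:
N0 x:[19,30] y:[23,107/3] z:[25,37] -> hit [25,30], descend [3, 6]
  N3 x:[24,30] y:[23,92/3] z:[25,71/2] -> hit [25,30], descend [2, 5]
    N2 x:[24,28] y:[23,76/3] z:[26,71/2] -> miss, prune
    N5 x:[80/3,30] y:[82/3,92/3] z:[25,61/2] -> hit [82/3,30] leaf, test {P0@t=59/2, P7@t=82/3}
  N6 x:[19,86/3] y:[29,107/3] z:[55/2,37] -> miss, prune

order=[0, 3, 2, 5, 6]  |boxes|=5  |leaves|=1  hit=P7

== RESULT ==
[0, 3, 2, 5, 6]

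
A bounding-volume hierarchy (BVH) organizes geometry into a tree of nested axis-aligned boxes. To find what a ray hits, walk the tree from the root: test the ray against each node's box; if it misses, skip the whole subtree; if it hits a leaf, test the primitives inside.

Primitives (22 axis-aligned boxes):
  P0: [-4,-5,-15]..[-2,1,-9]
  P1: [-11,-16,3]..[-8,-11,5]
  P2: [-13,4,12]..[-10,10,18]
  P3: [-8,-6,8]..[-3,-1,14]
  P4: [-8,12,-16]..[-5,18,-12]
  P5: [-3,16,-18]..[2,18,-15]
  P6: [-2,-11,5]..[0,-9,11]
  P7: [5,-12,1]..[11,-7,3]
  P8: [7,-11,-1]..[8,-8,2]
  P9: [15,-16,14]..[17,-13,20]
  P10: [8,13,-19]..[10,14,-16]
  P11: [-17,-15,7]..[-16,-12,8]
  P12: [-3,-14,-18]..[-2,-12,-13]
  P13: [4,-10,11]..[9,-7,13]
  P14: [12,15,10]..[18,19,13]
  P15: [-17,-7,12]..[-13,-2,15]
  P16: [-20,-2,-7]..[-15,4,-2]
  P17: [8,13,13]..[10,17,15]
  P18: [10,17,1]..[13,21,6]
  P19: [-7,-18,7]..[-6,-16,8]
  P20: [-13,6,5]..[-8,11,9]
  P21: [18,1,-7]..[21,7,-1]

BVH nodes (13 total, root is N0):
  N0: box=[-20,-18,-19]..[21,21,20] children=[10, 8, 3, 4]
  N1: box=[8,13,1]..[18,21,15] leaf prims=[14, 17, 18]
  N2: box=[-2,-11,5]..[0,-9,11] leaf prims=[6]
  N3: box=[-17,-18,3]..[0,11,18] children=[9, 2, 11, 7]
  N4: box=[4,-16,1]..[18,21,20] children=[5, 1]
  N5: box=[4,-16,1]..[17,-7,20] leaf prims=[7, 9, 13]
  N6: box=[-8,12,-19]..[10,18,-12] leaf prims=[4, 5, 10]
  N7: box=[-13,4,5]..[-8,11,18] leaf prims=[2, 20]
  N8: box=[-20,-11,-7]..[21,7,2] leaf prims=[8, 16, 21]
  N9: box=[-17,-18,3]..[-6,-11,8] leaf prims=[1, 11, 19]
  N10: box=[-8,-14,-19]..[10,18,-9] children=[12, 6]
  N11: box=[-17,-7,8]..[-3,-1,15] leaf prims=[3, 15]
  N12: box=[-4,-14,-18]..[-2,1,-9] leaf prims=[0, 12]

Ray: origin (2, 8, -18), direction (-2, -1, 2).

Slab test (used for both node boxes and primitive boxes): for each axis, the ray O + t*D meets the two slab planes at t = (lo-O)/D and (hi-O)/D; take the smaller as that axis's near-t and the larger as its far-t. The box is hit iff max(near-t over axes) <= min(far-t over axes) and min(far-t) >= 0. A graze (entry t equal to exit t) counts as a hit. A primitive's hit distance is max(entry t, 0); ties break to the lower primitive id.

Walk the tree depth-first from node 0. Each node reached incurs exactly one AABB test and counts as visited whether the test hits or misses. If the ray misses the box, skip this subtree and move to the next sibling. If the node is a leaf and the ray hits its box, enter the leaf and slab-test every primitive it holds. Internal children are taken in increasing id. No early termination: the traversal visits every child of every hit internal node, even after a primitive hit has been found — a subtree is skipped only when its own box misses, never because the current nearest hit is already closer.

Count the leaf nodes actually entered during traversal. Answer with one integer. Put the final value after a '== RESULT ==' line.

Traverse from the root:
N0 x:[-19/2,11] y:[-13,26] z:[-1/2,19] -> hit [-1/2,11], descend [3, 4, 8, 10]
  N3 x:[1,19/2] y:[-3,26] z:[21/2,18] -> miss, prune
  N4 x:[-8,-1] y:[-13,24] z:[19/2,19] -> miss, prune
  N8 x:[-19/2,11] y:[1,19] z:[11/2,10] -> hit [11/2,10] leaf, test {P8(miss), P16(miss), P21(miss)}
  N10 x:[-4,5] y:[-10,22] z:[-1/2,9/2] -> hit [-1/2,9/2], descend [6, 12]
    N6 x:[-4,5] y:[-10,-4] z:[-1/2,3] -> miss, prune
    N12 x:[2,3] y:[7,22] z:[0,9/2] -> miss, prune

order=[0, 3, 4, 8, 10, 6, 12]  |boxes|=7  |leaves|=1  hit=miss

== RESULT ==
1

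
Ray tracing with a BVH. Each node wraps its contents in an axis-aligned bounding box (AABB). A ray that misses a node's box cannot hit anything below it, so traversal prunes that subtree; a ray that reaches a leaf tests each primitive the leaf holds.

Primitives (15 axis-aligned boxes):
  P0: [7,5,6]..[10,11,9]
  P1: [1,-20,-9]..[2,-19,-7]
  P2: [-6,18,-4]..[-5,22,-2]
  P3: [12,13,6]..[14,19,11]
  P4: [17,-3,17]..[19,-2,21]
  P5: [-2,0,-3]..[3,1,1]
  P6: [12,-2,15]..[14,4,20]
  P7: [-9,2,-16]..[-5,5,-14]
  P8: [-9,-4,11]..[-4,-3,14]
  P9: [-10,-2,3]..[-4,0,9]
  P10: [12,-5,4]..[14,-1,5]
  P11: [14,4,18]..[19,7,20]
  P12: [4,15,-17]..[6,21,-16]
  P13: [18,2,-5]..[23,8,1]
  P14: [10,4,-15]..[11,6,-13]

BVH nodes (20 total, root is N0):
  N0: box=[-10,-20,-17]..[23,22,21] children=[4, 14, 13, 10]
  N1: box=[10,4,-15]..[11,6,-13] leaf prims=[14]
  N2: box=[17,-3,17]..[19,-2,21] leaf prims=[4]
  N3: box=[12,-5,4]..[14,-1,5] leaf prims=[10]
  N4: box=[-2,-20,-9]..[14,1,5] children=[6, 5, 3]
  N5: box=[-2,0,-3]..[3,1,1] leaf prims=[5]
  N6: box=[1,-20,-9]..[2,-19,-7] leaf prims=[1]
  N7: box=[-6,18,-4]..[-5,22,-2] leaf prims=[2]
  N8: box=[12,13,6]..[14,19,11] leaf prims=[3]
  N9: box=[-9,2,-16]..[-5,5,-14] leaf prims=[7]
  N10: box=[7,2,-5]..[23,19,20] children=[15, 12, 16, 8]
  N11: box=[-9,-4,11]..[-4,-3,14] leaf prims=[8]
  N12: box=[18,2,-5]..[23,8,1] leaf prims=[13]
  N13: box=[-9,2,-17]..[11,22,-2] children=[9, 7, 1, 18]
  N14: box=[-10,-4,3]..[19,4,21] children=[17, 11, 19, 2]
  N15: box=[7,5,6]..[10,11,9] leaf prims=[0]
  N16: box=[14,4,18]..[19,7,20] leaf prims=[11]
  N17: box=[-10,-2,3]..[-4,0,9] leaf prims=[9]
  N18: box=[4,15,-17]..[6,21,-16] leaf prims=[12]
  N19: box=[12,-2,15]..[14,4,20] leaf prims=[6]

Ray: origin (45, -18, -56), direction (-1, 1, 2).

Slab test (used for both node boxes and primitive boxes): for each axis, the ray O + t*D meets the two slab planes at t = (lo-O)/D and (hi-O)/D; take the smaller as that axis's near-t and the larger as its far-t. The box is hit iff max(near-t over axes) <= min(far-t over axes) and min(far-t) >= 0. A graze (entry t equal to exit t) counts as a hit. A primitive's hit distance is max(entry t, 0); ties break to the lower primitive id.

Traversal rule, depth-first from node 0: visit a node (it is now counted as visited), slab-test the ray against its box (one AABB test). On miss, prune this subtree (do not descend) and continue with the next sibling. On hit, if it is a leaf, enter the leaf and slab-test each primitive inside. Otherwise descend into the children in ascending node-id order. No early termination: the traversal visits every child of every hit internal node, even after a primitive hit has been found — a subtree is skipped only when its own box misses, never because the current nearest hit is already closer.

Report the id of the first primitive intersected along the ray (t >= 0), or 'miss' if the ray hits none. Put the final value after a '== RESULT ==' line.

Traverse from the root:
N0 x:[22,55] y:[-2,40] z:[39/2,77/2] -> hit [22,77/2], descend [4, 10, 13, 14]
  N4 x:[31,47] y:[-2,19] z:[47/2,61/2] -> miss, prune
  N10 x:[22,38] y:[20,37] z:[51/2,38] -> hit [51/2,37], descend [8, 12, 15, 16]
    N8 x:[31,33] y:[31,37] z:[31,67/2] -> hit [31,33] leaf, test {P3@t=31}
    N12 x:[22,27] y:[20,26] z:[51/2,57/2] -> hit [51/2,26] leaf, test {P13@t=51/2}
    N15 x:[35,38] y:[23,29] z:[31,65/2] -> miss, prune
    N16 x:[26,31] y:[22,25] z:[37,38] -> miss, prune
  N13 x:[34,54] y:[20,40] z:[39/2,27] -> miss, prune
  N14 x:[26,55] y:[14,22] z:[59/2,77/2] -> miss, prune

9 AABB tests over nodes [0, 4, 10, 8, 12, 15, 16, 13, 14]; 2 leaves entered; closest P13.

== RESULT ==
13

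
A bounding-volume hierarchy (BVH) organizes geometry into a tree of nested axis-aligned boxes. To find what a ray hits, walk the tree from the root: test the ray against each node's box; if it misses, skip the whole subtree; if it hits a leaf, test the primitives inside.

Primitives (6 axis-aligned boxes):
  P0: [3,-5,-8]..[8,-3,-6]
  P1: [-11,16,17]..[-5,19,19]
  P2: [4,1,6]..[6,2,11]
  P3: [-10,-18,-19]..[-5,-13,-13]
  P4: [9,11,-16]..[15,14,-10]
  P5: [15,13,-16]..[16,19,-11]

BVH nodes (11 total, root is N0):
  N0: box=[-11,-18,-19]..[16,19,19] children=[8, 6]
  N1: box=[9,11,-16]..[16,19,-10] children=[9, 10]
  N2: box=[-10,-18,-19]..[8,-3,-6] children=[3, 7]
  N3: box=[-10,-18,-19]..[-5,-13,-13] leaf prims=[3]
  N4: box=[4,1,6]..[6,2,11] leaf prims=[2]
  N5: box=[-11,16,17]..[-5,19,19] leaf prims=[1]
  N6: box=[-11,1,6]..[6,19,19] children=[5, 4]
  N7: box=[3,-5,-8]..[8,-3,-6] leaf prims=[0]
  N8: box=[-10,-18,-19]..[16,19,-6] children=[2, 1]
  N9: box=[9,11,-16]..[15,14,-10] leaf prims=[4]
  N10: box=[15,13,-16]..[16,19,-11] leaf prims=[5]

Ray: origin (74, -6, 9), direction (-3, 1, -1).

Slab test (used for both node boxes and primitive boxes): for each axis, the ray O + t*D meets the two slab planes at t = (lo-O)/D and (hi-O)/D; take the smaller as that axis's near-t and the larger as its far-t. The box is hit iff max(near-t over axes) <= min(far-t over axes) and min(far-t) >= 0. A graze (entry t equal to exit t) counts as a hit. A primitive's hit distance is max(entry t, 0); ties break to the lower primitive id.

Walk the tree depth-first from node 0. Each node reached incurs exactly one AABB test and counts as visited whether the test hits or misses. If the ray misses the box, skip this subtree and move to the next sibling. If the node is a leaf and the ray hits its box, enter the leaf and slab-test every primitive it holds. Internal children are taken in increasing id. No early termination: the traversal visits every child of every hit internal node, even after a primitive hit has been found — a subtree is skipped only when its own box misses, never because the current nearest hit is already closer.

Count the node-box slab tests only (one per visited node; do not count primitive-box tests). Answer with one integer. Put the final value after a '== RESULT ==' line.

Walk:
N0 x:[58/3,85/3] y:[-12,25] z:[-10,28] -> hit [58/3,25], descend [6, 8]
  N6 x:[68/3,85/3] y:[7,25] z:[-10,3] -> miss, prune
  N8 x:[58/3,28] y:[-12,25] z:[15,28] -> hit [58/3,25], descend [1, 2]
    N1 x:[58/3,65/3] y:[17,25] z:[19,25] -> hit [58/3,65/3], descend [9, 10]
      N9 x:[59/3,65/3] y:[17,20] z:[19,25] -> hit [59/3,20] leaf, test {P4@t=59/3}
      N10 x:[58/3,59/3] y:[19,25] z:[20,25] -> miss, prune
    N2 x:[22,28] y:[-12,3] z:[15,28] -> miss, prune

7 AABB tests over nodes [0, 6, 8, 1, 9, 10, 2]; 1 leaf entered; closest P4.

== RESULT ==
7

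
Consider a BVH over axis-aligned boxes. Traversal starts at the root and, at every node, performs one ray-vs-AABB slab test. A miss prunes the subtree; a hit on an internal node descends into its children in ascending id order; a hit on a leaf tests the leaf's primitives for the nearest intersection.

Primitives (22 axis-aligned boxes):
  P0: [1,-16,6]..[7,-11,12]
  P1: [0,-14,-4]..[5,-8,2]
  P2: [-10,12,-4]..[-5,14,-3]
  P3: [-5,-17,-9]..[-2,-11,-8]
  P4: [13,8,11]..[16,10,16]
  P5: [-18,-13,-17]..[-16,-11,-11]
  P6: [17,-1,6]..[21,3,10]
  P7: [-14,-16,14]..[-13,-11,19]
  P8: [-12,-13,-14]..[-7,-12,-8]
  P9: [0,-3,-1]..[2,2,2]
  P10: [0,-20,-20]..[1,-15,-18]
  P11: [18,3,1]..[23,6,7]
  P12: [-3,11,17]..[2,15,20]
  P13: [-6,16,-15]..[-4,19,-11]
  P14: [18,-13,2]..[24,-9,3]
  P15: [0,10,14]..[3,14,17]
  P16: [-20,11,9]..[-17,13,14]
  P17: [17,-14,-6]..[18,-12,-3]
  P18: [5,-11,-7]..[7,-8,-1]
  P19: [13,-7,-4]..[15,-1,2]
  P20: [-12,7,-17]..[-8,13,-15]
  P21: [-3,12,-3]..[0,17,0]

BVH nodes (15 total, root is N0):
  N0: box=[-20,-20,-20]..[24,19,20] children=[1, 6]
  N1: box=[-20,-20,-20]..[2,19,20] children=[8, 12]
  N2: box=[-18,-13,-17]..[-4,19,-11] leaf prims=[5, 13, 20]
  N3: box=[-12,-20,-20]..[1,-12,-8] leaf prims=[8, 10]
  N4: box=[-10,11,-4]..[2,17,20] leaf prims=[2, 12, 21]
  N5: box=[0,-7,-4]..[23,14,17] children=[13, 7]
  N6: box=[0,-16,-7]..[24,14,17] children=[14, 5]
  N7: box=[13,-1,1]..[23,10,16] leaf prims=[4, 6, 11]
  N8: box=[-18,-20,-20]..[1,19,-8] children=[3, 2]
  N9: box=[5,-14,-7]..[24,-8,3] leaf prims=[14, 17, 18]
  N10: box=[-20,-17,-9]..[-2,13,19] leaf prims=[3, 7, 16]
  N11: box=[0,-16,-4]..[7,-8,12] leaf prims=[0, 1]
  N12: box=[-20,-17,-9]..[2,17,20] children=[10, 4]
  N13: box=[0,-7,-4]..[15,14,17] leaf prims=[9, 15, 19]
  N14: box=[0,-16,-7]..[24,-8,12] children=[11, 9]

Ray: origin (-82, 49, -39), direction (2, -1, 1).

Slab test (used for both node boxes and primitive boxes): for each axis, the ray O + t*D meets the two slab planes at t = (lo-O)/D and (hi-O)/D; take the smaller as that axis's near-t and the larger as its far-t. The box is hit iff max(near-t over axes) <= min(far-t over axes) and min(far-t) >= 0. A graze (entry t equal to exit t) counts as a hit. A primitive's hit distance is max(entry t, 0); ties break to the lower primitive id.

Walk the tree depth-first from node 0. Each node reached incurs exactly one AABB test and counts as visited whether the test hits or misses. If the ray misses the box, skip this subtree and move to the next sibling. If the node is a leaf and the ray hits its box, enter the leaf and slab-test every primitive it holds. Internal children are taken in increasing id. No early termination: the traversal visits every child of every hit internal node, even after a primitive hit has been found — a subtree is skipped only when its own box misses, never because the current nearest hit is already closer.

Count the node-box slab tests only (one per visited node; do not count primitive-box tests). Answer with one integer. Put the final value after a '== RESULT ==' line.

Walk:
N0 x:[31,53] y:[30,69] z:[19,59] -> hit [31,53], descend [1, 6]
  N1 x:[31,42] y:[30,69] z:[19,59] -> hit [31,42], descend [8, 12]
    N8 x:[32,83/2] y:[30,69] z:[19,31] -> miss, prune
    N12 x:[31,42] y:[32,66] z:[30,59] -> hit [32,42], descend [4, 10]
      N4 x:[36,42] y:[32,38] z:[35,59] -> hit [36,38] leaf, test {P2@t=36, P12(miss), P21(miss)}
      N10 x:[31,40] y:[36,66] z:[30,58] -> hit [36,40] leaf, test {P3(miss), P7(miss), P16(miss)}
  N6 x:[41,53] y:[35,65] z:[32,56] -> hit [41,53], descend [5, 14]
    N5 x:[41,105/2] y:[35,56] z:[35,56] -> hit [41,105/2], descend [7, 13]
      N7 x:[95/2,105/2] y:[39,50] z:[40,55] -> hit [95/2,50] leaf, test {P4(miss), P6(miss), P11(miss)}
      N13 x:[41,97/2] y:[35,56] z:[35,56] -> hit [41,97/2] leaf, test {P9(miss), P15(miss), P19(miss)}
    N14 x:[41,53] y:[57,65] z:[32,51] -> miss, prune

11 AABB tests over nodes [0, 1, 8, 12, 4, 10, 6, 5, 7, 13, 14]; 4 leaves entered; closest P2.

== RESULT ==
11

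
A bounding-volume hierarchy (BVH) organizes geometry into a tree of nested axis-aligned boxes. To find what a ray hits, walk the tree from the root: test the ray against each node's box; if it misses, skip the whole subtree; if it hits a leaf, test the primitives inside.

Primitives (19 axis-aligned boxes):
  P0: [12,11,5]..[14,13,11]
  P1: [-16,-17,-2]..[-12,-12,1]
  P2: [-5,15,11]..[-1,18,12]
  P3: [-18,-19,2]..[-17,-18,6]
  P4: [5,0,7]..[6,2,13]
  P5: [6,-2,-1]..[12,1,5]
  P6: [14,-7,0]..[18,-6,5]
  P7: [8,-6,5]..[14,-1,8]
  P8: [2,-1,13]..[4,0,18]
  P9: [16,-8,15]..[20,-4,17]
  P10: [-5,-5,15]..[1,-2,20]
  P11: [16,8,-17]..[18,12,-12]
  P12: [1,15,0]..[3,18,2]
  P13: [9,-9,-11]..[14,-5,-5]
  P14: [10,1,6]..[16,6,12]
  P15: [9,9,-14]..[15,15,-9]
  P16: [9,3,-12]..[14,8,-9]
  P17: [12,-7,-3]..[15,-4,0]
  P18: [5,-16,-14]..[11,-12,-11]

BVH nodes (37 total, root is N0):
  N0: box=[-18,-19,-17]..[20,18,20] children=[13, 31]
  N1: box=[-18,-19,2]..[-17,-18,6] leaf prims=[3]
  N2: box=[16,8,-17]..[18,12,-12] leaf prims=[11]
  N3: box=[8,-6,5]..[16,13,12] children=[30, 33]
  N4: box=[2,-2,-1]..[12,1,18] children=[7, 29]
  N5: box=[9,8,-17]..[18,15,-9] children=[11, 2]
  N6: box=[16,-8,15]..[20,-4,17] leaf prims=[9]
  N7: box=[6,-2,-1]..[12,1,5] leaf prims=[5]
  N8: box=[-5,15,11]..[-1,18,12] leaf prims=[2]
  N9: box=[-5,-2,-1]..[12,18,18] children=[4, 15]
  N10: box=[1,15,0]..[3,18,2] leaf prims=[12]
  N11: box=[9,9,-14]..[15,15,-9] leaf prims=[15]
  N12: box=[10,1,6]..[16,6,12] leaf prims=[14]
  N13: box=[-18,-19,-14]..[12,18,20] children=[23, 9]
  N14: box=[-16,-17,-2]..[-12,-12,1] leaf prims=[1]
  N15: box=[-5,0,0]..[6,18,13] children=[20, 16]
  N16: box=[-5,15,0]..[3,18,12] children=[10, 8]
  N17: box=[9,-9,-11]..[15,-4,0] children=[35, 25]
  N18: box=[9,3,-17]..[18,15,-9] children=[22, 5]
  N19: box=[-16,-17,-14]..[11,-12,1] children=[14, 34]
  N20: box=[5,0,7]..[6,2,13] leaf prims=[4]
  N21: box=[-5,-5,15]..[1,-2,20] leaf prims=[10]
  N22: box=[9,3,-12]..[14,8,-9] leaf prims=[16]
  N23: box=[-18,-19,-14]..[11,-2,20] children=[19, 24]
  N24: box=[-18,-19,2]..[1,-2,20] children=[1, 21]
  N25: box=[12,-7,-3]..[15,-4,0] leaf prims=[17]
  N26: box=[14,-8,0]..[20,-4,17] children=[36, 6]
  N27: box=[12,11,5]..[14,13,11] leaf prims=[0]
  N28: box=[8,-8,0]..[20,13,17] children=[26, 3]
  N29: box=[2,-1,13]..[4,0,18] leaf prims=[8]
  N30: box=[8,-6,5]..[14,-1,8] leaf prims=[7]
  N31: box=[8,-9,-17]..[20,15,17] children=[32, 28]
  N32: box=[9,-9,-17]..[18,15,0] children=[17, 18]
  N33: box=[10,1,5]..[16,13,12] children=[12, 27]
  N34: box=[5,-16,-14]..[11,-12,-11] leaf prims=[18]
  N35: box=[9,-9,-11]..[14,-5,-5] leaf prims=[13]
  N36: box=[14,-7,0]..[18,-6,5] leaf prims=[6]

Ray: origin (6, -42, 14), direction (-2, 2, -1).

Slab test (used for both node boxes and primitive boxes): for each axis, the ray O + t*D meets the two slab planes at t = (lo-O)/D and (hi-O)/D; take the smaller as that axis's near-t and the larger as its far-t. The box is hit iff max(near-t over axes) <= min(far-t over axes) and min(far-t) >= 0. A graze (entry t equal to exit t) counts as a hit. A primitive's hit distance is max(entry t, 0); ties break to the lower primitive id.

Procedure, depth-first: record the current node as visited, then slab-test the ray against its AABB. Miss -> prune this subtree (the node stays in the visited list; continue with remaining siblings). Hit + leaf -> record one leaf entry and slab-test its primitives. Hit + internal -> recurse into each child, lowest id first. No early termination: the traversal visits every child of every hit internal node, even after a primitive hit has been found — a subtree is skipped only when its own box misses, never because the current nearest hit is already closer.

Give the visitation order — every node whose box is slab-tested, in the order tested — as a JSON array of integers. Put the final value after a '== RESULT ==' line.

Trace the traversal:
N0 x:[-7,12] y:[23/2,30] z:[-6,31] -> hit [23/2,12], descend [13, 31]
  N13 x:[-3,12] y:[23/2,30] z:[-6,28] -> hit [23/2,12], descend [9, 23]
    N9 x:[-3,11/2] y:[20,30] z:[-4,15] -> miss, prune
    N23 x:[-5/2,12] y:[23/2,20] z:[-6,28] -> hit [23/2,12], descend [19, 24]
      N19 x:[-5/2,11] y:[25/2,15] z:[13,28] -> miss, prune
      N24 x:[5/2,12] y:[23/2,20] z:[-6,12] -> hit [23/2,12], descend [1, 21]
        N1 x:[23/2,12] y:[23/2,12] z:[8,12] -> hit [23/2,12] leaf, test {P3@t=23/2}
        N21 x:[5/2,11/2] y:[37/2,20] z:[-6,-1] -> miss, prune
  N31 x:[-7,-1] y:[33/2,57/2] z:[-3,31] -> miss, prune

Visited [0, 13, 9, 23, 19, 24, 1, 21, 31]. Tests: 9 box, 1 leaf. Nearest: P3.

== RESULT ==
[0, 13, 9, 23, 19, 24, 1, 21, 31]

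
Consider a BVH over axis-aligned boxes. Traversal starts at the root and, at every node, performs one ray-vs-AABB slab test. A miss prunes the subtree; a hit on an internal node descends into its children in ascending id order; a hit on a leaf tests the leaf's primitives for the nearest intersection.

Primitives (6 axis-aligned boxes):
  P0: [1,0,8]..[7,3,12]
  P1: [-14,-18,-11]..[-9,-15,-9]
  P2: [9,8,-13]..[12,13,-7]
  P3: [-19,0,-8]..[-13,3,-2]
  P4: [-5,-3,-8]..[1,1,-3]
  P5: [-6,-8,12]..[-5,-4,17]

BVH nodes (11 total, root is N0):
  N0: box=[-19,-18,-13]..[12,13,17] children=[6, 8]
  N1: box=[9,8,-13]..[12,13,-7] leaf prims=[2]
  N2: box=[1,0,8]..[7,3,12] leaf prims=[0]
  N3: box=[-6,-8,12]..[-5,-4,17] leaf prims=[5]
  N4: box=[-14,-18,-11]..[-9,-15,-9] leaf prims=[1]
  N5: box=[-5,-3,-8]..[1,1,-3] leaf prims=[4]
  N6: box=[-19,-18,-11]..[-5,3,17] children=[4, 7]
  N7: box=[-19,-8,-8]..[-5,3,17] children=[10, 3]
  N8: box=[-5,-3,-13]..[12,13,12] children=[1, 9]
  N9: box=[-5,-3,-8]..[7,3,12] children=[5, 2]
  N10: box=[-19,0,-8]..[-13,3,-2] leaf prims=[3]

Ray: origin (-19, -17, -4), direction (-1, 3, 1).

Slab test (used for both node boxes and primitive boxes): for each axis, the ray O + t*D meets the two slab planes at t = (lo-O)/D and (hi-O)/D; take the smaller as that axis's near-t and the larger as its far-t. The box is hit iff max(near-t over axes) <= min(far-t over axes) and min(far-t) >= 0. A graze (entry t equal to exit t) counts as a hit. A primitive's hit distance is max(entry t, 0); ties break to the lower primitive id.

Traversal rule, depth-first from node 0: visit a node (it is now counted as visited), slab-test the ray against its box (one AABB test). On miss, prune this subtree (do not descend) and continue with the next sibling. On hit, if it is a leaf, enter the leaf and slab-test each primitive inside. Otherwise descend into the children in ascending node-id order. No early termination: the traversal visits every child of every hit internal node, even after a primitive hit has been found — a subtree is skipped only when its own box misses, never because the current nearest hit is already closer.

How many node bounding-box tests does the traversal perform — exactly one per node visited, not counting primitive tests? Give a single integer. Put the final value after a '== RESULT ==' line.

Traverse from the root:
N0 x:[-31,0] y:[-1/3,10] z:[-9,21] -> hit [-1/3,0], descend [6, 8]
  N6 x:[-14,0] y:[-1/3,20/3] z:[-7,21] -> hit [-1/3,0], descend [4, 7]
    N4 x:[-10,-5] y:[-1/3,2/3] z:[-7,-5] -> miss, prune
    N7 x:[-14,0] y:[3,20/3] z:[-4,21] -> miss, prune
  N8 x:[-31,-14] y:[14/3,10] z:[-9,16] -> miss, prune

5 AABB tests over nodes [0, 6, 4, 7, 8]; 0 leaves entered; closest miss.

== RESULT ==
5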